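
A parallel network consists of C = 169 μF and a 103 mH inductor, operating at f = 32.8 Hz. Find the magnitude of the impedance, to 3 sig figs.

81.4 Ω

ω = 2πf = 206.1 rad/s
X_L = ωL = 21.2 Ω
X_C = 1/(ωC) = 28.7 Ω
Parallel: admittances add. Y = 1/(jωL) + jωC
Y = (0 − j0.0123) S
|Y| = 0.0123 S → |Z| = 1/|Y| = 81.4 Ω, ∠Z = −∠Y = 90.0°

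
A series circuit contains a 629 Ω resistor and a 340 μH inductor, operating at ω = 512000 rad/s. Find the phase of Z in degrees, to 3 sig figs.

15.5°

X_L = ωL = 174 Ω
Z = 629 + j174 Ω
|Z| = √(629² + 174²) = 653 Ω
∠Z = arctan(174/629) = 15.5°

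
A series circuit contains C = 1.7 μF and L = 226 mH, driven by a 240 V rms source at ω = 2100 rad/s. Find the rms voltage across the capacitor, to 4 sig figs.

X_L = ωL = 474.6 Ω
X_C = 1/(ωC) = 280.1 Ω
Net reactance X = X_L − X_C = 194.5 Ω
Z = j194.5 Ω
|Z| = √(0² + 194.5²) = 194.5 Ω
I = V/|Z| = 1.234 A
V_C = I·|Z_C| = 1.234 × 280.1 = 345.7 V

345.7 V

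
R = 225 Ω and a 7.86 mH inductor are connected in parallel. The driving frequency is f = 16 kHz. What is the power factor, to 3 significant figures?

ω = 2πf = 100500 rad/s
X_L = ωL = 790 Ω
Parallel: admittances add. Y = 1/R + 1/(jωL)
Y = (0.00444 − j0.00127) S
|Y| = 0.00462 S → |Z| = 1/|Y| = 216 Ω, ∠Z = −∠Y = 15.9°
cos φ = cos(15.9°) = 0.962

0.962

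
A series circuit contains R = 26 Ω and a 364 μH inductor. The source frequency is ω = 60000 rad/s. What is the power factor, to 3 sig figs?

X_L = ωL = 21.8 Ω
Z = 26.0 + j21.8 Ω
|Z| = √(26.0² + 21.8²) = 34.0 Ω
∠Z = arctan(21.8/26.0) = 40.0°
cos φ = cos(40.0°) = 0.766

0.766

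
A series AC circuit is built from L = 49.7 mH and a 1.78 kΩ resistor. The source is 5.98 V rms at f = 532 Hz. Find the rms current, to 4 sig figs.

3.345 mA

ω = 2πf = 3343 rad/s
X_L = ωL = 166.1 Ω
Z = 1780 + j166.1 Ω
|Z| = √(1780² + 166.1²) = 1788 Ω
I = V/|Z| = 5.98/1788 = 3.345 mA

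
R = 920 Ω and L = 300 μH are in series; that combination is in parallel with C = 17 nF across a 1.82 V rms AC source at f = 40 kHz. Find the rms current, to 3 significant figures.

7.86 mA

ω = 2πf = 251300 rad/s
X_L = ωL = 75.4 Ω
X_C = 1/(ωC) = 234 Ω
Branch 1 (R+jX_L): Z₁ = 920 + j75.4 Ω, |Z₁| = 923 Ω
Branch 2 (−jX_C): Z₂ = −j234 Ω
Parallel: Z = Z₁Z₂/(Z₁+Z₂), |Z| = 231 Ω, ∠Z = -75.5°
I = V/|Z| = 1.82/231 = 7.86 mA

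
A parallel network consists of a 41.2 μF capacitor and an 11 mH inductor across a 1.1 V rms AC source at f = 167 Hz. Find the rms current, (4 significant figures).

47.75 mA

ω = 2πf = 1049 rad/s
X_L = ωL = 11.54 Ω
X_C = 1/(ωC) = 23.13 Ω
Parallel: admittances add. Y = 1/(jωL) + jωC
Y = (0 − j0.04341) S
|Y| = 0.04341 S → |Z| = 1/|Y| = 23.04 Ω, ∠Z = −∠Y = 90.00°
I = V/|Z| = 1.1/23.04 = 47.75 mA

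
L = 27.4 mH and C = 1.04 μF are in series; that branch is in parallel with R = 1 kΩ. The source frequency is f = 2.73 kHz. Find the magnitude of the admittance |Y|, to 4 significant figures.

ω = 2πf = 17150 rad/s
X_L = ωL = 470.0 Ω
X_C = 1/(ωC) = 56.06 Ω
Branch 1: Z₁ = R = 1000 Ω
Branch 2 (series LC): Z₂ = j(X_L − X_C) = j413.9 Ω
Parallel: Z = Z₁Z₂/(Z₁+Z₂), |Z| = 382.5 Ω, ∠Z = 67.51°
|Y| = 1/|Z| = 2.615 mS

2.615 mS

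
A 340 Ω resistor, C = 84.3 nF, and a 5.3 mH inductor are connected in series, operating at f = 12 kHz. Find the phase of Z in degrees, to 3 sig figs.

ω = 2πf = 75400 rad/s
X_L = ωL = 400 Ω
X_C = 1/(ωC) = 157 Ω
Net reactance X = X_L − X_C = 242 Ω
Z = 340 + j242 Ω
|Z| = √(340² + 242²) = 417 Ω
∠Z = arctan(242/340) = 35.5°

35.5°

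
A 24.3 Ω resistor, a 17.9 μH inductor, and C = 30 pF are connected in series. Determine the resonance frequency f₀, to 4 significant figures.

ω₀ = 1/√(LC) = 1/√(1.79e-05 × 3e-11) = 4.315e+07 rad/s
f₀ = ω₀/(2π) = 6.868 MHz

6.868 MHz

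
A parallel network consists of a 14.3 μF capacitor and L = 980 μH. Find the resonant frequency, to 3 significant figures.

ω₀ = 1/√(LC) = 1/√(0.00098 × 1.43e-05) = 8447 rad/s
f₀ = ω₀/(2π) = 1.34 kHz

1.34 kHz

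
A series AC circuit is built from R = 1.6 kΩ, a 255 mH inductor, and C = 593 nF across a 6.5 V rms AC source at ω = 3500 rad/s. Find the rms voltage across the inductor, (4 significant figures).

X_L = ωL = 892.5 Ω
X_C = 1/(ωC) = 481.8 Ω
Net reactance X = X_L − X_C = 410.7 Ω
Z = 1600 + j410.7 Ω
|Z| = √(1600² + 410.7²) = 1652 Ω
I = V/|Z| = 3.935 mA
V_L = I·|Z_L| = 0.003935 × 892.5 = 3.512 V

3.512 V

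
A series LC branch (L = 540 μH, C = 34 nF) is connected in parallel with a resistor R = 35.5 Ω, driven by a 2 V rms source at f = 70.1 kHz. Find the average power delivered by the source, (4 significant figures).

ω = 2πf = 440500 rad/s
X_L = ωL = 237.8 Ω
X_C = 1/(ωC) = 66.78 Ω
Branch 1: Z₁ = R = 35.50 Ω
Branch 2 (series LC): Z₂ = j(X_L − X_C) = j171.1 Ω
Parallel: Z = Z₁Z₂/(Z₁+Z₂), |Z| = 34.76 Ω, ∠Z = 11.72°
I = V/|Z| = 57.54 mA
P = VI cos φ = 2 × 0.05754 × cos(11.72°) = 112.7 mW

112.7 mW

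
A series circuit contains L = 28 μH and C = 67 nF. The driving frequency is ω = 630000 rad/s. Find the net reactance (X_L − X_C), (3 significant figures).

X_L = ωL = 17.6 Ω
X_C = 1/(ωC) = 23.7 Ω
X = 17.6 − 23.7 = -6.05 Ω

-6.05 Ω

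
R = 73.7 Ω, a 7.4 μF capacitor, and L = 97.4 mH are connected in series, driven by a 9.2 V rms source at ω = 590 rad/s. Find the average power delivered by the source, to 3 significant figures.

179 mW

X_L = ωL = 57.5 Ω
X_C = 1/(ωC) = 229 Ω
Net reactance X = X_L − X_C = -172 Ω
Z = 73.7 − j172 Ω
|Z| = √(73.7² + 172²) = 187 Ω
∠Z = arctan(-172/73.7) = -66.8°
I = V/|Z| = 49.3 mA
P = VI cos φ = 9.2 × 0.0493 × cos(-66.8°) = 179 mW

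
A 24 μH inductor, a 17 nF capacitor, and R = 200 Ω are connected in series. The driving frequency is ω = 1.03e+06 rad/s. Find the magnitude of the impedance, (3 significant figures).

X_L = ωL = 24.7 Ω
X_C = 1/(ωC) = 57.1 Ω
Net reactance X = X_L − X_C = -32.4 Ω
Z = 200 − j32.4 Ω
|Z| = √(200² + 32.4²) = 203 Ω

203 Ω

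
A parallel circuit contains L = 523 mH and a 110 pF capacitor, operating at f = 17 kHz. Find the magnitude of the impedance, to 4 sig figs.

ω = 2πf = 106800 rad/s
X_L = ωL = 55860 Ω
X_C = 1/(ωC) = 85110 Ω
Parallel: admittances add. Y = 1/(jωL) + jωC
Y = (0 − j6.151e-06) S
|Y| = 6.151e-06 S → |Z| = 1/|Y| = 162600 Ω, ∠Z = −∠Y = 90.00°

162600 Ω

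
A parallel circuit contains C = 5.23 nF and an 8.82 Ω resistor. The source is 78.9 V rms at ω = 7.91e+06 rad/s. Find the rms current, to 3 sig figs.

X_C = 1/(ωC) = 24.2 Ω
Parallel: admittances add. Y = 1/R + jωC
Y = (0.113 + j0.0414) S
|Y| = 0.121 S → |Z| = 1/|Y| = 8.29 Ω, ∠Z = −∠Y = -20.0°
I = V/|Z| = 78.9/8.29 = 9.52 A

9.52 A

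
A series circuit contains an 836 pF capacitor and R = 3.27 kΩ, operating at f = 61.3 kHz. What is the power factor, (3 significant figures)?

0.725

ω = 2πf = 385200 rad/s
X_C = 1/(ωC) = 3110 Ω
Z = 3270 − j3110 Ω
|Z| = √(3270² + 3110²) = 4510 Ω
∠Z = arctan(-3110/3270) = -43.5°
cos φ = cos(-43.5°) = 0.725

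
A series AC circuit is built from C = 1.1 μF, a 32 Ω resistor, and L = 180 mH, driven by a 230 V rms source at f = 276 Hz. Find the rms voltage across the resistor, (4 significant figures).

ω = 2πf = 1734 rad/s
X_L = ωL = 312.1 Ω
X_C = 1/(ωC) = 524.2 Ω
Net reactance X = X_L − X_C = -212.1 Ω
Z = 32.00 − j212.1 Ω
|Z| = √(32.00² + 212.1²) = 214.5 Ω
I = V/|Z| = 1.072 A
V_R = I·|Z_R| = 1.072 × 32.00 = 34.32 V

34.32 V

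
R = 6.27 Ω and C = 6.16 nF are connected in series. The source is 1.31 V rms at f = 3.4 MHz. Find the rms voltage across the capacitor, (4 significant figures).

1.010 V

ω = 2πf = 2.136e+07 rad/s
X_C = 1/(ωC) = 7.599 Ω
Z = 6.270 − j7.599 Ω
|Z| = √(6.270² + 7.599²) = 9.852 Ω
I = V/|Z| = 133.0 mA
V_C = I·|Z_C| = 0.1330 × 7.599 = 1.010 V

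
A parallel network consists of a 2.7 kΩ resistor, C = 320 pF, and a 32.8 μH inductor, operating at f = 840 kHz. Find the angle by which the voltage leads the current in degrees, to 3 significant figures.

ω = 2πf = 5.278e+06 rad/s
X_L = ωL = 173 Ω
X_C = 1/(ωC) = 592 Ω
Parallel: admittances add. Y = 1/R + 1/(jωL) + jωC
Y = (0.000370 − j0.00409) S
|Y| = 0.00410 S → |Z| = 1/|Y| = 244 Ω, ∠Z = −∠Y = 84.8°

84.8°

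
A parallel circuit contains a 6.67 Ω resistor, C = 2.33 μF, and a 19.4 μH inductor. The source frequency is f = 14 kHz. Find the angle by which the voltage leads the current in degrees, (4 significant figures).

ω = 2πf = 87960 rad/s
X_L = ωL = 1.707 Ω
X_C = 1/(ωC) = 4.879 Ω
Parallel: admittances add. Y = 1/R + 1/(jωL) + jωC
Y = (0.1499 − j0.3810) S
|Y| = 0.4095 S → |Z| = 1/|Y| = 2.442 Ω, ∠Z = −∠Y = 68.52°

68.52°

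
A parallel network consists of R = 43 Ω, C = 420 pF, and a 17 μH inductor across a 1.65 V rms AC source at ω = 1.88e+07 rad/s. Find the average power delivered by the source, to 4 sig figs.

X_L = ωL = 319.6 Ω
X_C = 1/(ωC) = 126.6 Ω
Parallel: admittances add. Y = 1/R + 1/(jωL) + jωC
Y = (0.02326 + j0.004767) S
|Y| = 0.02374 S → |Z| = 1/|Y| = 42.12 Ω, ∠Z = −∠Y = -11.58°
I = V/|Z| = 39.17 mA
P = VI cos φ = 1.65 × 0.03917 × cos(-11.58°) = 63.31 mW

63.31 mW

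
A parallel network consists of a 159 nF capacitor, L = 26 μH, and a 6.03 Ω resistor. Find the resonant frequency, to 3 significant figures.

78.3 kHz

ω₀ = 1/√(LC) = 1/√(2.6e-05 × 1.59e-07) = 491800 rad/s
f₀ = ω₀/(2π) = 78.3 kHz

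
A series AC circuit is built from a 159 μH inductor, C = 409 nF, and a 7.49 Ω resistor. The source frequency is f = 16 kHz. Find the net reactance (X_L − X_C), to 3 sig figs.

-8.34 Ω

ω = 2πf = 100500 rad/s
X_L = ωL = 16.0 Ω
X_C = 1/(ωC) = 24.3 Ω
X = 16.0 − 24.3 = -8.34 Ω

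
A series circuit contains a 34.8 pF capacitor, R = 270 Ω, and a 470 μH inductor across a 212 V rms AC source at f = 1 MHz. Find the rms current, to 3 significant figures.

ω = 2πf = 6.283e+06 rad/s
X_L = ωL = 2950 Ω
X_C = 1/(ωC) = 4570 Ω
Net reactance X = X_L − X_C = -1620 Ω
Z = 270 − j1620 Ω
|Z| = √(270² + 1620²) = 1640 Ω
I = V/|Z| = 212/1640 = 129 mA

129 mA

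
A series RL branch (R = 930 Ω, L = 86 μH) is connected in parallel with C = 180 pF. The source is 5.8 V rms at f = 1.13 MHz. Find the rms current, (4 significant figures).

6.301 mA

ω = 2πf = 7.1e+06 rad/s
X_L = ωL = 610.6 Ω
X_C = 1/(ωC) = 782.5 Ω
Branch 1 (R+jX_L): Z₁ = 930.0 + j610.6 Ω, |Z₁| = 1113 Ω
Branch 2 (−jX_C): Z₂ = −j782.5 Ω
Parallel: Z = Z₁Z₂/(Z₁+Z₂), |Z| = 920.5 Ω, ∠Z = -46.24°
I = V/|Z| = 5.8/920.5 = 6.301 mA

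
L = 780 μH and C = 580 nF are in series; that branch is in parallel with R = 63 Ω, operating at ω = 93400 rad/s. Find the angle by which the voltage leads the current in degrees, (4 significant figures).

X_L = ωL = 72.85 Ω
X_C = 1/(ωC) = 18.46 Ω
Branch 1: Z₁ = R = 63.00 Ω
Branch 2 (series LC): Z₂ = j(X_L − X_C) = j54.39 Ω
Parallel: Z = Z₁Z₂/(Z₁+Z₂), |Z| = 41.17 Ω, ∠Z = 49.19°

49.19°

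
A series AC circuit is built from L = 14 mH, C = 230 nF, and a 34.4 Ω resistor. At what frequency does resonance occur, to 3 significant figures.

2.80 kHz

ω₀ = 1/√(LC) = 1/√(0.014 × 2.3e-07) = 17620 rad/s
f₀ = ω₀/(2π) = 2.80 kHz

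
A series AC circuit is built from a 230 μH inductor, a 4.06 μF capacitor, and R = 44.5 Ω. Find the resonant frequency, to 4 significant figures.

5.208 kHz

ω₀ = 1/√(LC) = 1/√(0.00023 × 4.06e-06) = 32720 rad/s
f₀ = ω₀/(2π) = 5.208 kHz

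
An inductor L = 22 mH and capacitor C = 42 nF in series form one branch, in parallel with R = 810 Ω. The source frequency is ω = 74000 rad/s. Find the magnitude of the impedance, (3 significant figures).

X_L = ωL = 1630 Ω
X_C = 1/(ωC) = 322 Ω
Branch 1: Z₁ = R = 810 Ω
Branch 2 (series LC): Z₂ = j(X_L − X_C) = j1310 Ω
Parallel: Z = Z₁Z₂/(Z₁+Z₂), |Z| = 688 Ω, ∠Z = 31.8°

688 Ω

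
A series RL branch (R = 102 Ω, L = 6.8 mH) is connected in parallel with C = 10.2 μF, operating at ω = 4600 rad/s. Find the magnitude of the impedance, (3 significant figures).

22.2 Ω

X_L = ωL = 31.3 Ω
X_C = 1/(ωC) = 21.3 Ω
Branch 1 (R+jX_L): Z₁ = 102 + j31.3 Ω, |Z₁| = 107 Ω
Branch 2 (−jX_C): Z₂ = −j21.3 Ω
Parallel: Z = Z₁Z₂/(Z₁+Z₂), |Z| = 22.2 Ω, ∠Z = -78.5°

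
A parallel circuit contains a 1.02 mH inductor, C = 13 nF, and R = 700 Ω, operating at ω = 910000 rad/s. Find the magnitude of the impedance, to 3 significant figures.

X_L = ωL = 928 Ω
X_C = 1/(ωC) = 84.5 Ω
Parallel: admittances add. Y = 1/R + 1/(jωL) + jωC
Y = (0.00143 + j0.0108) S
|Y| = 0.0108 S → |Z| = 1/|Y| = 92.2 Ω, ∠Z = −∠Y = -82.4°

92.2 Ω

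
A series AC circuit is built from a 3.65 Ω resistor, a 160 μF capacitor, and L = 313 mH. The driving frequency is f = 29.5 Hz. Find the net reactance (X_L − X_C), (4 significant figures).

24.30 Ω

ω = 2πf = 185.4 rad/s
X_L = ωL = 58.02 Ω
X_C = 1/(ωC) = 33.72 Ω
X = 58.02 − 33.72 = 24.30 Ω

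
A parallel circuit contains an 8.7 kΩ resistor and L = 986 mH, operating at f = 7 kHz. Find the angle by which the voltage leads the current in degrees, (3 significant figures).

11.3°

ω = 2πf = 43980 rad/s
X_L = ωL = 43400 Ω
Parallel: admittances add. Y = 1/R + 1/(jωL)
Y = (0.000115 − j2.31e-05) S
|Y| = 0.000117 S → |Z| = 1/|Y| = 8530 Ω, ∠Z = −∠Y = 11.3°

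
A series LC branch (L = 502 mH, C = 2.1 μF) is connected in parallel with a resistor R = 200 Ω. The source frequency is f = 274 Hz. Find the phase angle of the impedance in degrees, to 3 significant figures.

ω = 2πf = 1722 rad/s
X_L = ωL = 864 Ω
X_C = 1/(ωC) = 277 Ω
Branch 1: Z₁ = R = 200 Ω
Branch 2 (series LC): Z₂ = j(X_L − X_C) = j588 Ω
Parallel: Z = Z₁Z₂/(Z₁+Z₂), |Z| = 189 Ω, ∠Z = 18.8°

18.8°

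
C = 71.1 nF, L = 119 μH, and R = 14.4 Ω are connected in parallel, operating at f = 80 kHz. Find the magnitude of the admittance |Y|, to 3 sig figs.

72.0 mS

ω = 2πf = 502700 rad/s
X_L = ωL = 59.8 Ω
X_C = 1/(ωC) = 28.0 Ω
Parallel: admittances add. Y = 1/R + 1/(jωL) + jωC
Y = (0.0694 + j0.0190) S
|Y| = 0.0720 S → |Z| = 1/|Y| = 13.9 Ω, ∠Z = −∠Y = -15.3°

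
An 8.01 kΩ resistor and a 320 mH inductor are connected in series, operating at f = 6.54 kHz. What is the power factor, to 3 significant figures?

0.520

ω = 2πf = 41090 rad/s
X_L = ωL = 13100 Ω
Z = 8010 + j13100 Ω
|Z| = √(8010² + 13100²) = 15400 Ω
∠Z = arctan(13100/8010) = 58.7°
cos φ = cos(58.7°) = 0.520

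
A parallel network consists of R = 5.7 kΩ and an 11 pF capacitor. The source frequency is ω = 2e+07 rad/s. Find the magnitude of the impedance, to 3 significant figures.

X_C = 1/(ωC) = 4550 Ω
Parallel: admittances add. Y = 1/R + jωC
Y = (0.000175 + j0.000220) S
|Y| = 0.000281 S → |Z| = 1/|Y| = 3550 Ω, ∠Z = −∠Y = -51.4°

3550 Ω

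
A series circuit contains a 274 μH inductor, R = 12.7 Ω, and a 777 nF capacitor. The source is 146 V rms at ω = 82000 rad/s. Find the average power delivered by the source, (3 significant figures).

X_L = ωL = 22.5 Ω
X_C = 1/(ωC) = 15.7 Ω
Net reactance X = X_L − X_C = 6.77 Ω
Z = 12.7 + j6.77 Ω
|Z| = √(12.7² + 6.77²) = 14.4 Ω
∠Z = arctan(6.77/12.7) = 28.1°
I = V/|Z| = 10.1 A
P = VI cos φ = 146 × 10.1 × cos(28.1°) = 1.31 kW

1.31 kW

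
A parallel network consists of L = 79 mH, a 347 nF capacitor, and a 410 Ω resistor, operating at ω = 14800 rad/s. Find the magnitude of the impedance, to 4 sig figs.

203.0 Ω

X_L = ωL = 1169 Ω
X_C = 1/(ωC) = 194.7 Ω
Parallel: admittances add. Y = 1/R + 1/(jωL) + jωC
Y = (0.002439 + j0.004280) S
|Y| = 0.004926 S → |Z| = 1/|Y| = 203.0 Ω, ∠Z = −∠Y = -60.32°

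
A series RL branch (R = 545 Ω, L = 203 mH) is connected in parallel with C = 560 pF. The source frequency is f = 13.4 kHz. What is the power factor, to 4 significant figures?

ω = 2πf = 84190 rad/s
X_L = ωL = 17090 Ω
X_C = 1/(ωC) = 21210 Ω
Branch 1 (R+jX_L): Z₁ = 545.0 + j17090 Ω, |Z₁| = 17100 Ω
Branch 2 (−jX_C): Z₂ = −j21210 Ω
Parallel: Z = Z₁Z₂/(Z₁+Z₂), |Z| = 87320 Ω, ∠Z = 80.63°
cos φ = cos(80.63°) = 0.1627

0.1627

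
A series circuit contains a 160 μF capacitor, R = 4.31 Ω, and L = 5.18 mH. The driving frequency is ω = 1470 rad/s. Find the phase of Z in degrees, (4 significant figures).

37.96°

X_L = ωL = 7.615 Ω
X_C = 1/(ωC) = 4.252 Ω
Net reactance X = X_L − X_C = 3.363 Ω
Z = 4.310 + j3.363 Ω
|Z| = √(4.310² + 3.363²) = 5.467 Ω
∠Z = arctan(3.363/4.310) = 37.96°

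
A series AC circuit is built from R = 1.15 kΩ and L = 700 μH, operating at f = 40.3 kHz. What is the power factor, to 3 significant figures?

0.988

ω = 2πf = 253200 rad/s
X_L = ωL = 177 Ω
Z = 1150 + j177 Ω
|Z| = √(1150² + 177²) = 1160 Ω
∠Z = arctan(177/1150) = 8.76°
cos φ = cos(8.76°) = 0.988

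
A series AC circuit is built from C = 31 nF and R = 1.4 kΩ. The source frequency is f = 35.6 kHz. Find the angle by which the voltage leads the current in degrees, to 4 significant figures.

-5.881°

ω = 2πf = 223700 rad/s
X_C = 1/(ωC) = 144.2 Ω
Z = 1400 − j144.2 Ω
|Z| = √(1400² + 144.2²) = 1407 Ω
∠Z = arctan(-144.2/1400) = -5.881°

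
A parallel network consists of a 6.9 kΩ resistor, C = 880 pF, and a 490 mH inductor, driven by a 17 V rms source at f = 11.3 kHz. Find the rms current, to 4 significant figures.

2.530 mA

ω = 2πf = 71000 rad/s
X_L = ωL = 34790 Ω
X_C = 1/(ωC) = 16010 Ω
Parallel: admittances add. Y = 1/R + 1/(jωL) + jωC
Y = (0.0001449 + j3.374e-05) S
|Y| = 0.0001488 S → |Z| = 1/|Y| = 6720 Ω, ∠Z = −∠Y = -13.10°
I = V/|Z| = 17/6720 = 2.530 mA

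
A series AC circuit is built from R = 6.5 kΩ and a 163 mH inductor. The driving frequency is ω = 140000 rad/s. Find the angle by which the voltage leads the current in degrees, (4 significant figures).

74.10°

X_L = ωL = 22820 Ω
Z = 6500 + j22820 Ω
|Z| = √(6500² + 22820²) = 23730 Ω
∠Z = arctan(22820/6500) = 74.10°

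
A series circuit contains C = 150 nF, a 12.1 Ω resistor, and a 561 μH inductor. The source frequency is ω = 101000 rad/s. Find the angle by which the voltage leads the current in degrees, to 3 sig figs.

-37.7°

X_L = ωL = 56.7 Ω
X_C = 1/(ωC) = 66.0 Ω
Net reactance X = X_L − X_C = -9.35 Ω
Z = 12.1 − j9.35 Ω
|Z| = √(12.1² + 9.35²) = 15.3 Ω
∠Z = arctan(-9.35/12.1) = -37.7°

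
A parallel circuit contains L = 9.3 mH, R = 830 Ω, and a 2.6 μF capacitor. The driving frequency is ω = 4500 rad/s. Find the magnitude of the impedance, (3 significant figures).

X_L = ωL = 41.8 Ω
X_C = 1/(ωC) = 85.5 Ω
Parallel: admittances add. Y = 1/R + 1/(jωL) + jωC
Y = (0.00120 − j0.0122) S
|Y| = 0.0123 S → |Z| = 1/|Y| = 81.6 Ω, ∠Z = −∠Y = 84.4°

81.6 Ω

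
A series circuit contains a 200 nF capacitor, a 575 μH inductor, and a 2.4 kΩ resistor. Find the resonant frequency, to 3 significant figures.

ω₀ = 1/√(LC) = 1/√(0.000575 × 2e-07) = 93250 rad/s
f₀ = ω₀/(2π) = 14.8 kHz

14.8 kHz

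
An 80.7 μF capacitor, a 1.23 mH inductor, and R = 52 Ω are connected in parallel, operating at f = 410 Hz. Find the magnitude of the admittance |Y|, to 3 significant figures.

109 mS

ω = 2πf = 2576 rad/s
X_L = ωL = 3.17 Ω
X_C = 1/(ωC) = 4.81 Ω
Parallel: admittances add. Y = 1/R + 1/(jωL) + jωC
Y = (0.0192 − j0.108) S
|Y| = 0.109 S → |Z| = 1/|Y| = 9.14 Ω, ∠Z = −∠Y = 79.9°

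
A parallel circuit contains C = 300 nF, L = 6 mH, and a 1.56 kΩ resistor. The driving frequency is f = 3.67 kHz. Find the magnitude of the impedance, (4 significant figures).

1404 Ω

ω = 2πf = 23060 rad/s
X_L = ωL = 138.4 Ω
X_C = 1/(ωC) = 144.6 Ω
Parallel: admittances add. Y = 1/R + 1/(jωL) + jωC
Y = (0.0006410 − j0.0003100) S
|Y| = 0.0007120 S → |Z| = 1/|Y| = 1404 Ω, ∠Z = −∠Y = 25.81°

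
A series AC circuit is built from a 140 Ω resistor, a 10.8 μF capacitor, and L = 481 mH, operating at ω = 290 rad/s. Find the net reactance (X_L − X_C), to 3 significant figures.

X_L = ωL = 139 Ω
X_C = 1/(ωC) = 319 Ω
X = 139 − 319 = -180 Ω

-180 Ω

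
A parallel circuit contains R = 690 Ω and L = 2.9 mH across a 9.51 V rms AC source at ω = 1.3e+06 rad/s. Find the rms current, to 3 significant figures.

14.0 mA

X_L = ωL = 3770 Ω
Parallel: admittances add. Y = 1/R + 1/(jωL)
Y = (0.00145 − j0.000265) S
|Y| = 0.00147 S → |Z| = 1/|Y| = 679 Ω, ∠Z = −∠Y = 10.4°
I = V/|Z| = 9.51/679 = 14.0 mA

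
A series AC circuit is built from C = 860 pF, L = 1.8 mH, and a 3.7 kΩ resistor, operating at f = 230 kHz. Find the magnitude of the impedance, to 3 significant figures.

ω = 2πf = 1.445e+06 rad/s
X_L = ωL = 2600 Ω
X_C = 1/(ωC) = 805 Ω
Net reactance X = X_L − X_C = 1800 Ω
Z = 3700 + j1800 Ω
|Z| = √(3700² + 1800²) = 4110 Ω

4110 Ω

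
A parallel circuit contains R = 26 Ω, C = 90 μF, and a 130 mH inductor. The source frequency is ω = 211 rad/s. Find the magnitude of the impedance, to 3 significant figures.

X_L = ωL = 27.4 Ω
X_C = 1/(ωC) = 52.7 Ω
Parallel: admittances add. Y = 1/R + 1/(jωL) + jωC
Y = (0.0385 − j0.0175) S
|Y| = 0.0422 S → |Z| = 1/|Y| = 23.7 Ω, ∠Z = −∠Y = 24.4°

23.7 Ω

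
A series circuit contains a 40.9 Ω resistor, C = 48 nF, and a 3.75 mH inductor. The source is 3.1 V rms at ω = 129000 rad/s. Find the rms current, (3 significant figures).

X_L = ωL = 484 Ω
X_C = 1/(ωC) = 161 Ω
Net reactance X = X_L − X_C = 322 Ω
Z = 40.9 + j322 Ω
|Z| = √(40.9² + 322²) = 325 Ω
I = V/|Z| = 3.1/325 = 9.54 mA

9.54 mA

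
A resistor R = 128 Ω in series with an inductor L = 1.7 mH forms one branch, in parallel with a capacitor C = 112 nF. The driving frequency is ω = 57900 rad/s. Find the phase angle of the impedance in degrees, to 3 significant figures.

X_L = ωL = 98.4 Ω
X_C = 1/(ωC) = 154 Ω
Branch 1 (R+jX_L): Z₁ = 128 + j98.4 Ω, |Z₁| = 161 Ω
Branch 2 (−jX_C): Z₂ = −j154 Ω
Parallel: Z = Z₁Z₂/(Z₁+Z₂), |Z| = 178 Ω, ∠Z = -28.9°

-28.9°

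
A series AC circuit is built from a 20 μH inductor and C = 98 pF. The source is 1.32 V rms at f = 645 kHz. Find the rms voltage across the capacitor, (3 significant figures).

ω = 2πf = 4.053e+06 rad/s
X_L = ωL = 81.1 Ω
X_C = 1/(ωC) = 2520 Ω
Net reactance X = X_L − X_C = -2440 Ω
Z = − j2440 Ω
|Z| = √(0² + 2440²) = 2440 Ω
I = V/|Z| = 542 μA
V_C = I·|Z_C| = 0.000542 × 2520 = 1.36 V

1.36 V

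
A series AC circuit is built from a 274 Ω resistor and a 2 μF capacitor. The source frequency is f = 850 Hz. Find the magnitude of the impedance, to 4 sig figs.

289.6 Ω

ω = 2πf = 5341 rad/s
X_C = 1/(ωC) = 93.62 Ω
Z = 274.0 − j93.62 Ω
|Z| = √(274.0² + 93.62²) = 289.6 Ω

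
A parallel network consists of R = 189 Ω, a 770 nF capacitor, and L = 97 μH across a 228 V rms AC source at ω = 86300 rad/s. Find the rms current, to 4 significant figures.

12.15 A

X_L = ωL = 8.371 Ω
X_C = 1/(ωC) = 15.05 Ω
Parallel: admittances add. Y = 1/R + 1/(jωL) + jωC
Y = (0.005291 − j0.05301) S
|Y| = 0.05327 S → |Z| = 1/|Y| = 18.77 Ω, ∠Z = −∠Y = 84.30°
I = V/|Z| = 228/18.77 = 12.15 A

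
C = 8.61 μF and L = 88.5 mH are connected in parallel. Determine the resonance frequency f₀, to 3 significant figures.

ω₀ = 1/√(LC) = 1/√(0.0885 × 8.61e-06) = 1146 rad/s
f₀ = ω₀/(2π) = 182 Hz

182 Hz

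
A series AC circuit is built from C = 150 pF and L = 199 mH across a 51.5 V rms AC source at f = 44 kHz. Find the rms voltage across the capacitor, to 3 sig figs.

ω = 2πf = 276500 rad/s
X_L = ωL = 55000 Ω
X_C = 1/(ωC) = 24100 Ω
Net reactance X = X_L − X_C = 30900 Ω
Z = j30900 Ω
|Z| = √(0² + 30900²) = 30900 Ω
I = V/|Z| = 1.67 mA
V_C = I·|Z_C| = 0.00167 × 24100 = 40.2 V

40.2 V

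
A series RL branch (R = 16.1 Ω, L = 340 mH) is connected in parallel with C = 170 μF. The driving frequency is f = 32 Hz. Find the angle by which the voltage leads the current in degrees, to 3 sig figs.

ω = 2πf = 201.1 rad/s
X_L = ωL = 68.4 Ω
X_C = 1/(ωC) = 29.3 Ω
Branch 1 (R+jX_L): Z₁ = 16.1 + j68.4 Ω, |Z₁| = 70.2 Ω
Branch 2 (−jX_C): Z₂ = −j29.3 Ω
Parallel: Z = Z₁Z₂/(Z₁+Z₂), |Z| = 48.6 Ω, ∠Z = -80.9°

-80.9°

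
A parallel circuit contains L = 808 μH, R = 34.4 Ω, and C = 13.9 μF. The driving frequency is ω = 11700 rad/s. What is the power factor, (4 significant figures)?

X_L = ωL = 9.454 Ω
X_C = 1/(ωC) = 6.149 Ω
Parallel: admittances add. Y = 1/R + 1/(jωL) + jωC
Y = (0.02907 + j0.05685) S
|Y| = 0.06385 S → |Z| = 1/|Y| = 15.66 Ω, ∠Z = −∠Y = -62.92°
cos φ = cos(-62.92°) = 0.4553

0.4553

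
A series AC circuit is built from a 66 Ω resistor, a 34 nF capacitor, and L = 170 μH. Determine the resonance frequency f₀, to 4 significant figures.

ω₀ = 1/√(LC) = 1/√(0.00017 × 3.4e-08) = 415900 rad/s
f₀ = ω₀/(2π) = 66.20 kHz

66.20 kHz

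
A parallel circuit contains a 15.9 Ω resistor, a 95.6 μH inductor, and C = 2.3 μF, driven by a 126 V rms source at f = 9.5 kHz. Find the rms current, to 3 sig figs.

ω = 2πf = 59690 rad/s
X_L = ωL = 5.71 Ω
X_C = 1/(ωC) = 7.28 Ω
Parallel: admittances add. Y = 1/R + 1/(jωL) + jωC
Y = (0.0629 − j0.0380) S
|Y| = 0.0735 S → |Z| = 1/|Y| = 13.6 Ω, ∠Z = −∠Y = 31.1°
I = V/|Z| = 126/13.6 = 9.26 A

9.26 A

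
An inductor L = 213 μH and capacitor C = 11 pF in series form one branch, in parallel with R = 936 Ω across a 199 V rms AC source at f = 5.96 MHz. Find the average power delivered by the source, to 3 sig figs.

ω = 2πf = 3.745e+07 rad/s
X_L = ωL = 7980 Ω
X_C = 1/(ωC) = 2430 Ω
Branch 1: Z₁ = R = 936 Ω
Branch 2 (series LC): Z₂ = j(X_L − X_C) = j5550 Ω
Parallel: Z = Z₁Z₂/(Z₁+Z₂), |Z| = 923 Ω, ∠Z = 9.57°
I = V/|Z| = 216 mA
P = VI cos φ = 199 × 0.216 × cos(9.57°) = 42.3 W

42.3 W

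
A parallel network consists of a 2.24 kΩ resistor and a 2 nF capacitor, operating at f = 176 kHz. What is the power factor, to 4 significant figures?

ω = 2πf = 1.106e+06 rad/s
X_C = 1/(ωC) = 452.1 Ω
Parallel: admittances add. Y = 1/R + jωC
Y = (0.0004464 + j0.002212) S
|Y| = 0.002256 S → |Z| = 1/|Y| = 443.2 Ω, ∠Z = −∠Y = -78.59°
cos φ = cos(-78.59°) = 0.1979

0.1979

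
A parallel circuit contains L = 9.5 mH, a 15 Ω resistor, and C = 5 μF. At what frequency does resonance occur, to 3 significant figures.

ω₀ = 1/√(LC) = 1/√(0.0095 × 5e-06) = 4588 rad/s
f₀ = ω₀/(2π) = 730 Hz

730 Hz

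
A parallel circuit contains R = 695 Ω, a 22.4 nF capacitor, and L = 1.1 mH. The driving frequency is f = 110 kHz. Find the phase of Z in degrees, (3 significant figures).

-84.2°

ω = 2πf = 691200 rad/s
X_L = ωL = 760 Ω
X_C = 1/(ωC) = 64.6 Ω
Parallel: admittances add. Y = 1/R + 1/(jωL) + jωC
Y = (0.00144 + j0.0142) S
|Y| = 0.0142 S → |Z| = 1/|Y| = 70.2 Ω, ∠Z = −∠Y = -84.2°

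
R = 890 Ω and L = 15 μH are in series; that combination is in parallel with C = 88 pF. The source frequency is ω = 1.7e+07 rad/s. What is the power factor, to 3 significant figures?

X_L = ωL = 255 Ω
X_C = 1/(ωC) = 668 Ω
Branch 1 (R+jX_L): Z₁ = 890 + j255 Ω, |Z₁| = 926 Ω
Branch 2 (−jX_C): Z₂ = −j668 Ω
Parallel: Z = Z₁Z₂/(Z₁+Z₂), |Z| = 631 Ω, ∠Z = -49.1°
cos φ = cos(-49.1°) = 0.655

0.655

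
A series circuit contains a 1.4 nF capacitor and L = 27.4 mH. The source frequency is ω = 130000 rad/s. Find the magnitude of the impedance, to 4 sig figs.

1933 Ω

X_L = ωL = 3562 Ω
X_C = 1/(ωC) = 5495 Ω
Net reactance X = X_L − X_C = -1933 Ω
Z = − j1933 Ω
|Z| = √(0² + 1933²) = 1933 Ω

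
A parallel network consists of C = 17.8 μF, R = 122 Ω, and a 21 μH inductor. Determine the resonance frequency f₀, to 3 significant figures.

8.23 kHz

ω₀ = 1/√(LC) = 1/√(2.1e-05 × 1.78e-05) = 51720 rad/s
f₀ = ω₀/(2π) = 8.23 kHz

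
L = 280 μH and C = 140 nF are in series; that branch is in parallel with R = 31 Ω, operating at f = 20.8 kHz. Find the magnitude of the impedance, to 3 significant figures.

15.6 Ω

ω = 2πf = 130700 rad/s
X_L = ωL = 36.6 Ω
X_C = 1/(ωC) = 54.7 Ω
Branch 1: Z₁ = R = 31.0 Ω
Branch 2 (series LC): Z₂ = j(X_L − X_C) = −j18.1 Ω
Parallel: Z = Z₁Z₂/(Z₁+Z₂), |Z| = 15.6 Ω, ∠Z = -59.8°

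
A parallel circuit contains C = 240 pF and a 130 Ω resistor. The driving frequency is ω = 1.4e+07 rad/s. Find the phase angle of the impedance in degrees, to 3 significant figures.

X_C = 1/(ωC) = 298 Ω
Parallel: admittances add. Y = 1/R + jωC
Y = (0.00769 + j0.00336) S
|Y| = 0.00839 S → |Z| = 1/|Y| = 119 Ω, ∠Z = −∠Y = -23.6°

-23.6°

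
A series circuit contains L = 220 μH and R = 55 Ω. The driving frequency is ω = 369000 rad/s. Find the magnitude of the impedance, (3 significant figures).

X_L = ωL = 81.2 Ω
Z = 55.0 + j81.2 Ω
|Z| = √(55.0² + 81.2²) = 98.1 Ω

98.1 Ω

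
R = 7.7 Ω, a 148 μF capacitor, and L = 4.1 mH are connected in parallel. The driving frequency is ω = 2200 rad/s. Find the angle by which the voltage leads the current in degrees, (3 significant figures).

X_L = ωL = 9.02 Ω
X_C = 1/(ωC) = 3.07 Ω
Parallel: admittances add. Y = 1/R + 1/(jωL) + jωC
Y = (0.130 + j0.215) S
|Y| = 0.251 S → |Z| = 1/|Y| = 3.98 Ω, ∠Z = −∠Y = -58.8°

-58.8°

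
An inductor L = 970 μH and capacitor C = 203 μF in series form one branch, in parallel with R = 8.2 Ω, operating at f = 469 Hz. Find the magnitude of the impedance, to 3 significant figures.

ω = 2πf = 2947 rad/s
X_L = ωL = 2.86 Ω
X_C = 1/(ωC) = 1.67 Ω
Branch 1: Z₁ = R = 8.20 Ω
Branch 2 (series LC): Z₂ = j(X_L − X_C) = j1.19 Ω
Parallel: Z = Z₁Z₂/(Z₁+Z₂), |Z| = 1.17 Ω, ∠Z = 81.8°

1.17 Ω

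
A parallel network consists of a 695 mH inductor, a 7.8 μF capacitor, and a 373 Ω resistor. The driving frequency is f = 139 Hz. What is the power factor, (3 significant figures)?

0.461

ω = 2πf = 873.4 rad/s
X_L = ωL = 607 Ω
X_C = 1/(ωC) = 147 Ω
Parallel: admittances add. Y = 1/R + 1/(jωL) + jωC
Y = (0.00268 + j0.00516) S
|Y| = 0.00582 S → |Z| = 1/|Y| = 172 Ω, ∠Z = −∠Y = -62.6°
cos φ = cos(-62.6°) = 0.461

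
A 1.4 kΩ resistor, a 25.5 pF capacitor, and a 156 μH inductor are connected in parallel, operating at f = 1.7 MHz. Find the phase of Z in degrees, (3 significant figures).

ω = 2πf = 1.068e+07 rad/s
X_L = ωL = 1670 Ω
X_C = 1/(ωC) = 3670 Ω
Parallel: admittances add. Y = 1/R + 1/(jωL) + jωC
Y = (0.000714 − j0.000328) S
|Y| = 0.000786 S → |Z| = 1/|Y| = 1270 Ω, ∠Z = −∠Y = 24.6°

24.6°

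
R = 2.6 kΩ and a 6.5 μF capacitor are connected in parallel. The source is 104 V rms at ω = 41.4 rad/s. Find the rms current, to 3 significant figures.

X_C = 1/(ωC) = 3720 Ω
Parallel: admittances add. Y = 1/R + jωC
Y = (0.000385 + j0.000269) S
|Y| = 0.000469 S → |Z| = 1/|Y| = 2130 Ω, ∠Z = −∠Y = -35.0°
I = V/|Z| = 104/2130 = 48.8 mA

48.8 mA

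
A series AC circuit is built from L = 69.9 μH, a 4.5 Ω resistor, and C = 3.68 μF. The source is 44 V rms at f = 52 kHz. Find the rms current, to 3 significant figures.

ω = 2πf = 326700 rad/s
X_L = ωL = 22.8 Ω
X_C = 1/(ωC) = 0.832 Ω
Net reactance X = X_L − X_C = 22.0 Ω
Z = 4.50 + j22.0 Ω
|Z| = √(4.50² + 22.0²) = 22.5 Ω
I = V/|Z| = 44/22.5 = 1.96 A

1.96 A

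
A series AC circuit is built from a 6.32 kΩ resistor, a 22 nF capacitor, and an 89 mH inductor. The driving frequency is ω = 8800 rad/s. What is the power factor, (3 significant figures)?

0.822

X_L = ωL = 783 Ω
X_C = 1/(ωC) = 5170 Ω
Net reactance X = X_L − X_C = -4380 Ω
Z = 6320 − j4380 Ω
|Z| = √(6320² + 4380²) = 7690 Ω
∠Z = arctan(-4380/6320) = -34.7°
cos φ = cos(-34.7°) = 0.822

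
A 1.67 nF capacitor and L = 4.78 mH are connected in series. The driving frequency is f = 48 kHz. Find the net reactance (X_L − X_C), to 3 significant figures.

ω = 2πf = 301600 rad/s
X_L = ωL = 1440 Ω
X_C = 1/(ωC) = 1990 Ω
X = 1440 − 1990 = -544 Ω

-544 Ω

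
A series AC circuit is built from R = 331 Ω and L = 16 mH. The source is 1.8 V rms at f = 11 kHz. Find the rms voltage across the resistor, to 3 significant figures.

0.516 V

ω = 2πf = 69120 rad/s
X_L = ωL = 1110 Ω
Z = 331 + j1110 Ω
|Z| = √(331² + 1110²) = 1150 Ω
I = V/|Z| = 1.56 mA
V_R = I·|Z_R| = 0.00156 × 331 = 0.516 V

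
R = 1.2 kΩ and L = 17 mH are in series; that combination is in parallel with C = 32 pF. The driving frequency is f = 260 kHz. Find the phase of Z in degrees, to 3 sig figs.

-84.6°

ω = 2πf = 1.634e+06 rad/s
X_L = ωL = 27800 Ω
X_C = 1/(ωC) = 19100 Ω
Branch 1 (R+jX_L): Z₁ = 1200 + j27800 Ω, |Z₁| = 27800 Ω
Branch 2 (−jX_C): Z₂ = −j19100 Ω
Parallel: Z = Z₁Z₂/(Z₁+Z₂), |Z| = 60900 Ω, ∠Z = -84.6°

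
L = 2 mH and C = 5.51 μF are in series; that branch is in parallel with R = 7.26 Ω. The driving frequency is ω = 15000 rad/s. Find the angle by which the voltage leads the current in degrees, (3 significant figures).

22.1°

X_L = ωL = 30.0 Ω
X_C = 1/(ωC) = 12.1 Ω
Branch 1: Z₁ = R = 7.26 Ω
Branch 2 (series LC): Z₂ = j(X_L − X_C) = j17.9 Ω
Parallel: Z = Z₁Z₂/(Z₁+Z₂), |Z| = 6.73 Ω, ∠Z = 22.1°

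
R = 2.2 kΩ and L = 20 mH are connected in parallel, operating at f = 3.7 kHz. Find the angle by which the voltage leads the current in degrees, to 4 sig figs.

78.07°

ω = 2πf = 23250 rad/s
X_L = ωL = 465.0 Ω
Parallel: admittances add. Y = 1/R + 1/(jωL)
Y = (0.0004545 − j0.002151) S
|Y| = 0.002198 S → |Z| = 1/|Y| = 454.9 Ω, ∠Z = −∠Y = 78.07°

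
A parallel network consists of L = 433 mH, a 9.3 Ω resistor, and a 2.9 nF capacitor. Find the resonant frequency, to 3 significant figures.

ω₀ = 1/√(LC) = 1/√(0.433 × 2.9e-09) = 28220 rad/s
f₀ = ω₀/(2π) = 4.49 kHz

4.49 kHz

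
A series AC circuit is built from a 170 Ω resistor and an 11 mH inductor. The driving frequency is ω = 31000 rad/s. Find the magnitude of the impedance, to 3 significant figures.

381 Ω

X_L = ωL = 341 Ω
Z = 170 + j341 Ω
|Z| = √(170² + 341²) = 381 Ω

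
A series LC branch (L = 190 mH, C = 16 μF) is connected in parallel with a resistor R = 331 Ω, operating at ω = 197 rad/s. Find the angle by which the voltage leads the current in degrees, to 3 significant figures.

X_L = ωL = 37.4 Ω
X_C = 1/(ωC) = 317 Ω
Branch 1: Z₁ = R = 331 Ω
Branch 2 (series LC): Z₂ = j(X_L − X_C) = −j280 Ω
Parallel: Z = Z₁Z₂/(Z₁+Z₂), |Z| = 214 Ω, ∠Z = -49.8°

-49.8°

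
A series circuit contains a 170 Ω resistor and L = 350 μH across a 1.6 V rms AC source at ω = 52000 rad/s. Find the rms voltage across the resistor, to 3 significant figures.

1.59 V

X_L = ωL = 18.2 Ω
Z = 170 + j18.2 Ω
|Z| = √(170² + 18.2²) = 171 Ω
I = V/|Z| = 9.36 mA
V_R = I·|Z_R| = 0.00936 × 170 = 1.59 V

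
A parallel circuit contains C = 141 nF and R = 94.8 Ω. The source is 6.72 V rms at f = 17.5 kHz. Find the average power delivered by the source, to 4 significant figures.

ω = 2πf = 110000 rad/s
X_C = 1/(ωC) = 64.50 Ω
Parallel: admittances add. Y = 1/R + jωC
Y = (0.01055 + j0.01550) S
|Y| = 0.01875 S → |Z| = 1/|Y| = 53.33 Ω, ∠Z = −∠Y = -55.77°
I = V/|Z| = 126.0 mA
P = VI cos φ = 6.72 × 0.1260 × cos(-55.77°) = 476.4 mW

476.4 mW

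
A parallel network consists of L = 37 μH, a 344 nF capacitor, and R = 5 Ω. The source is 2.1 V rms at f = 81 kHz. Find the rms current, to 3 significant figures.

ω = 2πf = 508900 rad/s
X_L = ωL = 18.8 Ω
X_C = 1/(ωC) = 5.71 Ω
Parallel: admittances add. Y = 1/R + 1/(jωL) + jωC
Y = (0.200 + j0.122) S
|Y| = 0.234 S → |Z| = 1/|Y| = 4.27 Ω, ∠Z = −∠Y = -31.4°
I = V/|Z| = 2.1/4.27 = 492 mA

492 mA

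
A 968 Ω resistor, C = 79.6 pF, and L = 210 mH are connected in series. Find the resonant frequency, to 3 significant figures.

38.9 kHz

ω₀ = 1/√(LC) = 1/√(0.21 × 7.96e-11) = 244600 rad/s
f₀ = ω₀/(2π) = 38.9 kHz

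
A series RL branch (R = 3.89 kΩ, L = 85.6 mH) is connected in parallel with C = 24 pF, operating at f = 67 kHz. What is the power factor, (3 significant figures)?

ω = 2πf = 421000 rad/s
X_L = ωL = 36000 Ω
X_C = 1/(ωC) = 99000 Ω
Branch 1 (R+jX_L): Z₁ = 3890 + j36000 Ω, |Z₁| = 36200 Ω
Branch 2 (−jX_C): Z₂ = −j99000 Ω
Parallel: Z = Z₁Z₂/(Z₁+Z₂), |Z| = 56900 Ω, ∠Z = 80.3°
cos φ = cos(80.3°) = 0.168

0.168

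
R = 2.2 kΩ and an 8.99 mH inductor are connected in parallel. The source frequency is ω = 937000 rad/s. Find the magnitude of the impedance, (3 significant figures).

2130 Ω

X_L = ωL = 8420 Ω
Parallel: admittances add. Y = 1/R + 1/(jωL)
Y = (0.000455 − j0.000119) S
|Y| = 0.000470 S → |Z| = 1/|Y| = 2130 Ω, ∠Z = −∠Y = 14.6°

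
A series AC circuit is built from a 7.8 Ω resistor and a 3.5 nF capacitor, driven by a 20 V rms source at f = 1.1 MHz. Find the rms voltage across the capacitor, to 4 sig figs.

ω = 2πf = 6.912e+06 rad/s
X_C = 1/(ωC) = 41.34 Ω
Z = 7.800 − j41.34 Ω
|Z| = √(7.800² + 41.34²) = 42.07 Ω
I = V/|Z| = 475.4 mA
V_C = I·|Z_C| = 0.4754 × 41.34 = 19.65 V

19.65 V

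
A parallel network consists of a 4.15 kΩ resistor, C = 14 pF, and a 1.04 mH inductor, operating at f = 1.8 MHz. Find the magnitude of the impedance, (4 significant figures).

3970 Ω

ω = 2πf = 1.131e+07 rad/s
X_L = ωL = 11760 Ω
X_C = 1/(ωC) = 6316 Ω
Parallel: admittances add. Y = 1/R + 1/(jωL) + jωC
Y = (0.0002410 + j7.332e-05) S
|Y| = 0.0002519 S → |Z| = 1/|Y| = 3970 Ω, ∠Z = −∠Y = -16.92°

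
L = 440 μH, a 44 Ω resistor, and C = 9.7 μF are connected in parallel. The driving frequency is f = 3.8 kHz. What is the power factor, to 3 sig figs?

0.164

ω = 2πf = 23880 rad/s
X_L = ωL = 10.5 Ω
X_C = 1/(ωC) = 4.32 Ω
Parallel: admittances add. Y = 1/R + 1/(jωL) + jωC
Y = (0.0227 + j0.136) S
|Y| = 0.138 S → |Z| = 1/|Y| = 7.23 Ω, ∠Z = −∠Y = -80.5°
cos φ = cos(-80.5°) = 0.164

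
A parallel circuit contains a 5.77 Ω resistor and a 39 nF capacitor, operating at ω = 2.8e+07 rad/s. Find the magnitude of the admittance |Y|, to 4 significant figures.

X_C = 1/(ωC) = 0.9158 Ω
Parallel: admittances add. Y = 1/R + jωC
Y = (0.1733 + j1.092) S
|Y| = 1.106 S → |Z| = 1/|Y| = 0.9044 Ω, ∠Z = −∠Y = -80.98°

1.106 S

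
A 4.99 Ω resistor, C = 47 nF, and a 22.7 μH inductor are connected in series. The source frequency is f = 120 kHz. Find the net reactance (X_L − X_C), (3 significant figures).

ω = 2πf = 754000 rad/s
X_L = ωL = 17.1 Ω
X_C = 1/(ωC) = 28.2 Ω
X = 17.1 − 28.2 = -11.1 Ω

-11.1 Ω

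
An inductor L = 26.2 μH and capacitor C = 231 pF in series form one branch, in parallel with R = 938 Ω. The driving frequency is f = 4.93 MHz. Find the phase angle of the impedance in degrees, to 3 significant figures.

54.4°

ω = 2πf = 3.098e+07 rad/s
X_L = ωL = 812 Ω
X_C = 1/(ωC) = 140 Ω
Branch 1: Z₁ = R = 938 Ω
Branch 2 (series LC): Z₂ = j(X_L − X_C) = j672 Ω
Parallel: Z = Z₁Z₂/(Z₁+Z₂), |Z| = 546 Ω, ∠Z = 54.4°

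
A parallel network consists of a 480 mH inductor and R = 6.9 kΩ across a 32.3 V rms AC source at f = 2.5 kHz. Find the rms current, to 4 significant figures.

ω = 2πf = 15710 rad/s
X_L = ωL = 7540 Ω
Parallel: admittances add. Y = 1/R + 1/(jωL)
Y = (0.0001449 − j0.0001326) S
|Y| = 0.0001965 S → |Z| = 1/|Y| = 5090 Ω, ∠Z = −∠Y = 42.46°
I = V/|Z| = 32.3/5090 = 6.345 mA

6.345 mA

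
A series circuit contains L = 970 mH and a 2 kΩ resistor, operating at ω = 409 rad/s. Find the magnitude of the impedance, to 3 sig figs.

2040 Ω

X_L = ωL = 397 Ω
Z = 2000 + j397 Ω
|Z| = √(2000² + 397²) = 2040 Ω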